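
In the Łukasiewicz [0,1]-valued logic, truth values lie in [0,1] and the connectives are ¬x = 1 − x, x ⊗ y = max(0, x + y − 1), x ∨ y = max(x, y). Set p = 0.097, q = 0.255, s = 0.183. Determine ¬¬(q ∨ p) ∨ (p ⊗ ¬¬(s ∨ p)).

0.255

q ∨ p = max(0.255, 0.097) = 0.255
¬(q ∨ p) = 1 − 0.255 = 0.745
¬¬(q ∨ p) = 1 − 0.745 = 0.255
s ∨ p = max(0.183, 0.097) = 0.183
¬(s ∨ p) = 1 − 0.183 = 0.817
¬¬(s ∨ p) = 1 − 0.817 = 0.183
p ⊗ ¬¬(s ∨ p) = max(0, 0.097 + 0.183 − 1) = max(0, -0.720) = 0.000
¬¬(q ∨ p) ∨ (p ⊗ ¬¬(s ∨ p)) = max(0.255, 0.000) = 0.255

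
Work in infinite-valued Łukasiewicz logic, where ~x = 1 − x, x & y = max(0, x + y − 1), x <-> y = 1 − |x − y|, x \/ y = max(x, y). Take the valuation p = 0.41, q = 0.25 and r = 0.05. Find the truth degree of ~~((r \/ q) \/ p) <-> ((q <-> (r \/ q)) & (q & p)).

r \/ q = max(0.05, 0.25) = 0.25
(r \/ q) \/ p = max(0.25, 0.41) = 0.41
~((r \/ q) \/ p) = 1 − 0.41 = 0.59
~~((r \/ q) \/ p) = 1 − 0.59 = 0.41
q <-> (r \/ q) = 1 − |0.25 − 0.25| = 1 − 0.00 = 1.00
q & p = max(0, 0.25 + 0.41 − 1) = max(0, -0.34) = 0.00
(q <-> (r \/ q)) & (q & p) = max(0, 1.00 + 0.00 − 1) = max(0, 0.00) = 0.00
~~((r \/ q) \/ p) <-> ((q <-> (r \/ q)) & (q & p)) = 1 − |0.41 − 0.00| = 1 − 0.41 = 0.59

0.59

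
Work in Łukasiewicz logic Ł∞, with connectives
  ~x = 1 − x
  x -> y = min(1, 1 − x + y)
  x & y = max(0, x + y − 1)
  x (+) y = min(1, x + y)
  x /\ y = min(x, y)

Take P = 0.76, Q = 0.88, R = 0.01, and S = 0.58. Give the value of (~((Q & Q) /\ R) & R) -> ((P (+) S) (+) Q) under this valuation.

1.00

Q & Q = max(0, 0.88 + 0.88 − 1) = max(0, 0.76) = 0.76
(Q & Q) /\ R = min(0.76, 0.01) = 0.01
~((Q & Q) /\ R) = 1 − 0.01 = 0.99
~((Q & Q) /\ R) & R = max(0, 0.99 + 0.01 − 1) = max(0, 0.00) = 0.00
P (+) S = min(1, 0.76 + 0.58) = min(1, 1.34) = 1.00
(P (+) S) (+) Q = min(1, 1.00 + 0.88) = min(1, 1.88) = 1.00
(~((Q & Q) /\ R) & R) -> ((P (+) S) (+) Q) = min(1, 1 − 0.00 + 1.00) = min(1, 2.00) = 1.00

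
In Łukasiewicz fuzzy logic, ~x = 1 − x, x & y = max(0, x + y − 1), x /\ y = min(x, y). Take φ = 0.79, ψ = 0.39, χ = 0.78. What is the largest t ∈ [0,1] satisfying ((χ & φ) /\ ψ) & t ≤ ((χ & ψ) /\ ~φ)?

0.78

χ & φ = max(0, 0.78 + 0.79 − 1) = max(0, 0.57) = 0.57
(χ & φ) /\ ψ = min(0.57, 0.39) = 0.39
So the left factor is (χ & φ) /\ ψ = 0.39.
χ & ψ = max(0, 0.78 + 0.39 − 1) = max(0, 0.17) = 0.17
~φ = 1 − 0.79 = 0.21
(χ & ψ) /\ ~φ = min(0.17, 0.21) = 0.17
So the right-hand bound is (χ & ψ) /\ ~φ = 0.17.
The residuum of the Łukasiewicz t-norm gives the supremum: min(1, 1 − 0.39 + 0.17).
1 − 0.39 + 0.17 = 0.78, so t = min(1, 0.78) = 0.78.
Check: 0.39 & 0.78 = max(0, 0.17) = 0.17 ≤ 0.17.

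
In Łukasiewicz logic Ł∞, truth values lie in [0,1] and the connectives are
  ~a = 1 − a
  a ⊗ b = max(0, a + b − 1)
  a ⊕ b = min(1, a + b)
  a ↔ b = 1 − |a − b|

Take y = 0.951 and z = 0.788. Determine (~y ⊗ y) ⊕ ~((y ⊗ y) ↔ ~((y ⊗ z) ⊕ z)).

~y = 1 − 0.951 = 0.049
~y ⊗ y = max(0, 0.049 + 0.951 − 1) = max(0, 0.000) = 0.000
y ⊗ y = max(0, 0.951 + 0.951 − 1) = max(0, 0.902) = 0.902
y ⊗ z = max(0, 0.951 + 0.788 − 1) = max(0, 0.739) = 0.739
(y ⊗ z) ⊕ z = min(1, 0.739 + 0.788) = min(1, 1.527) = 1.000
~((y ⊗ z) ⊕ z) = 1 − 1.000 = 0.000
(y ⊗ y) ↔ ~((y ⊗ z) ⊕ z) = 1 − |0.902 − 0.000| = 1 − 0.902 = 0.098
~((y ⊗ y) ↔ ~((y ⊗ z) ⊕ z)) = 1 − 0.098 = 0.902
(~y ⊗ y) ⊕ ~((y ⊗ y) ↔ ~((y ⊗ z) ⊕ z)) = min(1, 0.000 + 0.902) = min(1, 0.902) = 0.902

0.902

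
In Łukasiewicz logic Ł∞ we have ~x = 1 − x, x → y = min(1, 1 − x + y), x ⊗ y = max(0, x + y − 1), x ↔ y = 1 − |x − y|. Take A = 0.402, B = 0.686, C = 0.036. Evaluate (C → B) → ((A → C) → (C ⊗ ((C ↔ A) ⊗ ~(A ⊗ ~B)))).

0.366

C → B = min(1, 1 − 0.036 + 0.686) = min(1, 1.650) = 1.000
A → C = min(1, 1 − 0.402 + 0.036) = min(1, 0.634) = 0.634
C ↔ A = 1 − |0.036 − 0.402| = 1 − 0.366 = 0.634
~B = 1 − 0.686 = 0.314
A ⊗ ~B = max(0, 0.402 + 0.314 − 1) = max(0, -0.284) = 0.000
~(A ⊗ ~B) = 1 − 0.000 = 1.000
(C ↔ A) ⊗ ~(A ⊗ ~B) = max(0, 0.634 + 1.000 − 1) = max(0, 0.634) = 0.634
C ⊗ ((C ↔ A) ⊗ ~(A ⊗ ~B)) = max(0, 0.036 + 0.634 − 1) = max(0, -0.330) = 0.000
(A → C) → (C ⊗ ((C ↔ A) ⊗ ~(A ⊗ ~B))) = min(1, 1 − 0.634 + 0.000) = min(1, 0.366) = 0.366
(C → B) → ((A → C) → (C ⊗ ((C ↔ A) ⊗ ~(A ⊗ ~B)))) = min(1, 1 − 1.000 + 0.366) = min(1, 0.366) = 0.366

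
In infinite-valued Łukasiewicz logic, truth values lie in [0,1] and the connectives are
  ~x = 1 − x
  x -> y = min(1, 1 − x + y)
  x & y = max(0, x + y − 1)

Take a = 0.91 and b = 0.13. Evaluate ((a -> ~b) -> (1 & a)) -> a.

~b = 1 − 0.13 = 0.87
a -> ~b = min(1, 1 − 0.91 + 0.87) = min(1, 0.96) = 0.96
1 & a = max(0, 1.00 + 0.91 − 1) = max(0, 0.91) = 0.91
(a -> ~b) -> (1 & a) = min(1, 1 − 0.96 + 0.91) = min(1, 0.95) = 0.95
((a -> ~b) -> (1 & a)) -> a = min(1, 1 − 0.95 + 0.91) = min(1, 0.96) = 0.96

0.96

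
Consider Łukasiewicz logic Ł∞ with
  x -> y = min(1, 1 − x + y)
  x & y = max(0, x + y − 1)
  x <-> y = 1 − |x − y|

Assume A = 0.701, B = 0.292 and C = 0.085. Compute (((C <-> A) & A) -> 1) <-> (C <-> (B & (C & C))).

0.915

C <-> A = 1 − |0.085 − 0.701| = 1 − 0.616 = 0.384
(C <-> A) & A = max(0, 0.384 + 0.701 − 1) = max(0, 0.085) = 0.085
((C <-> A) & A) -> 1 = min(1, 1 − 0.085 + 1.000) = min(1, 1.915) = 1.000
C & C = max(0, 0.085 + 0.085 − 1) = max(0, -0.830) = 0.000
B & (C & C) = max(0, 0.292 + 0.000 − 1) = max(0, -0.708) = 0.000
C <-> (B & (C & C)) = 1 − |0.085 − 0.000| = 1 − 0.085 = 0.915
(((C <-> A) & A) -> 1) <-> (C <-> (B & (C & C))) = 1 − |1.000 − 0.915| = 1 − 0.085 = 0.915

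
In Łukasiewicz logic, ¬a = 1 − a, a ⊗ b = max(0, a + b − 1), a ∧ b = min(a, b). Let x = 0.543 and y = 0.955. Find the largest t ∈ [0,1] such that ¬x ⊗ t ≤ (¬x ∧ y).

1.000

¬x = 1 − 0.543 = 0.457
So the left factor is ¬x = 0.457.
¬x ∧ y = min(0.457, 0.955) = 0.457
So the right-hand bound is ¬x ∧ y = 0.457.
The residuum of the Łukasiewicz t-norm gives the supremum: min(1, 1 − 0.457 + 0.457).
1 − 0.457 + 0.457 = 1.000, so t = min(1, 1.000) = 1.000.
Check: 0.457 ⊗ 1.000 = max(0, 0.457) = 0.457 ≤ 0.457.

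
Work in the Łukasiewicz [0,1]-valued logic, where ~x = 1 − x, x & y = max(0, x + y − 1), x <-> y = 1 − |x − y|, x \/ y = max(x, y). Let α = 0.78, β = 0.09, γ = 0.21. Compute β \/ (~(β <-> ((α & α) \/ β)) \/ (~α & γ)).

α & α = max(0, 0.78 + 0.78 − 1) = max(0, 0.56) = 0.56
(α & α) \/ β = max(0.56, 0.09) = 0.56
β <-> ((α & α) \/ β) = 1 − |0.09 − 0.56| = 1 − 0.47 = 0.53
~(β <-> ((α & α) \/ β)) = 1 − 0.53 = 0.47
~α = 1 − 0.78 = 0.22
~α & γ = max(0, 0.22 + 0.21 − 1) = max(0, -0.57) = 0.00
~(β <-> ((α & α) \/ β)) \/ (~α & γ) = max(0.47, 0.00) = 0.47
β \/ (~(β <-> ((α & α) \/ β)) \/ (~α & γ)) = max(0.09, 0.47) = 0.47

0.47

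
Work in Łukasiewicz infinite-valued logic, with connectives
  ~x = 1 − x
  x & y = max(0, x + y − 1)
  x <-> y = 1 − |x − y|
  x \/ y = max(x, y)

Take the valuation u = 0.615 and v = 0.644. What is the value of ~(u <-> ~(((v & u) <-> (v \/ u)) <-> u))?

v & u = max(0, 0.644 + 0.615 − 1) = max(0, 0.259) = 0.259
v \/ u = max(0.644, 0.615) = 0.644
(v & u) <-> (v \/ u) = 1 − |0.259 − 0.644| = 1 − 0.385 = 0.615
((v & u) <-> (v \/ u)) <-> u = 1 − |0.615 − 0.615| = 1 − 0.000 = 1.000
~(((v & u) <-> (v \/ u)) <-> u) = 1 − 1.000 = 0.000
u <-> ~(((v & u) <-> (v \/ u)) <-> u) = 1 − |0.615 − 0.000| = 1 − 0.615 = 0.385
~(u <-> ~(((v & u) <-> (v \/ u)) <-> u)) = 1 − 0.385 = 0.615

0.615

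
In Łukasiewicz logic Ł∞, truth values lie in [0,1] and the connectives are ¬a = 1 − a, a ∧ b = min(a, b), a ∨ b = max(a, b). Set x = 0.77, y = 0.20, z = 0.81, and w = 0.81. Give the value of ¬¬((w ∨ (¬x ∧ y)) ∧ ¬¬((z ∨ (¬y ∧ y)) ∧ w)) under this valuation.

0.81

¬x = 1 − 0.77 = 0.23
¬x ∧ y = min(0.23, 0.20) = 0.20
w ∨ (¬x ∧ y) = max(0.81, 0.20) = 0.81
¬y = 1 − 0.20 = 0.80
¬y ∧ y = min(0.80, 0.20) = 0.20
z ∨ (¬y ∧ y) = max(0.81, 0.20) = 0.81
(z ∨ (¬y ∧ y)) ∧ w = min(0.81, 0.81) = 0.81
¬((z ∨ (¬y ∧ y)) ∧ w) = 1 − 0.81 = 0.19
¬¬((z ∨ (¬y ∧ y)) ∧ w) = 1 − 0.19 = 0.81
(w ∨ (¬x ∧ y)) ∧ ¬¬((z ∨ (¬y ∧ y)) ∧ w) = min(0.81, 0.81) = 0.81
¬((w ∨ (¬x ∧ y)) ∧ ¬¬((z ∨ (¬y ∧ y)) ∧ w)) = 1 − 0.81 = 0.19
¬¬((w ∨ (¬x ∧ y)) ∧ ¬¬((z ∨ (¬y ∧ y)) ∧ w)) = 1 − 0.19 = 0.81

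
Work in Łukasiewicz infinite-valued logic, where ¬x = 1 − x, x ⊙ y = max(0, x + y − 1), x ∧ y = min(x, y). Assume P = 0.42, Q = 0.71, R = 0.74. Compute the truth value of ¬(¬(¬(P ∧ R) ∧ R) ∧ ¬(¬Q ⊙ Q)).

P ∧ R = min(0.42, 0.74) = 0.42
¬(P ∧ R) = 1 − 0.42 = 0.58
¬(P ∧ R) ∧ R = min(0.58, 0.74) = 0.58
¬(¬(P ∧ R) ∧ R) = 1 − 0.58 = 0.42
¬Q = 1 − 0.71 = 0.29
¬Q ⊙ Q = max(0, 0.29 + 0.71 − 1) = max(0, 0.00) = 0.00
¬(¬Q ⊙ Q) = 1 − 0.00 = 1.00
¬(¬(P ∧ R) ∧ R) ∧ ¬(¬Q ⊙ Q) = min(0.42, 1.00) = 0.42
¬(¬(¬(P ∧ R) ∧ R) ∧ ¬(¬Q ⊙ Q)) = 1 − 0.42 = 0.58

0.58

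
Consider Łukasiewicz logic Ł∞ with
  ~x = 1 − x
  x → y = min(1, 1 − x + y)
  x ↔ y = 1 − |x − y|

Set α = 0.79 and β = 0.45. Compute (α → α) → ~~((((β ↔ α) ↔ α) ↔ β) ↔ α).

0.79

α → α = min(1, 1 − 0.79 + 0.79) = min(1, 1.00) = 1.00
β ↔ α = 1 − |0.45 − 0.79| = 1 − 0.34 = 0.66
(β ↔ α) ↔ α = 1 − |0.66 − 0.79| = 1 − 0.13 = 0.87
((β ↔ α) ↔ α) ↔ β = 1 − |0.87 − 0.45| = 1 − 0.42 = 0.58
(((β ↔ α) ↔ α) ↔ β) ↔ α = 1 − |0.58 − 0.79| = 1 − 0.21 = 0.79
~((((β ↔ α) ↔ α) ↔ β) ↔ α) = 1 − 0.79 = 0.21
~~((((β ↔ α) ↔ α) ↔ β) ↔ α) = 1 − 0.21 = 0.79
(α → α) → ~~((((β ↔ α) ↔ α) ↔ β) ↔ α) = min(1, 1 − 1.00 + 0.79) = min(1, 0.79) = 0.79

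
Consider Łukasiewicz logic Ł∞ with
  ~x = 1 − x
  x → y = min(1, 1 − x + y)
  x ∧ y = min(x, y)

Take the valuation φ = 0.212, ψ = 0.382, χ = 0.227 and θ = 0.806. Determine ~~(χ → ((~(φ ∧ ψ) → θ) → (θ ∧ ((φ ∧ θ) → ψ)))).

1.000

φ ∧ ψ = min(0.212, 0.382) = 0.212
~(φ ∧ ψ) = 1 − 0.212 = 0.788
~(φ ∧ ψ) → θ = min(1, 1 − 0.788 + 0.806) = min(1, 1.018) = 1.000
φ ∧ θ = min(0.212, 0.806) = 0.212
(φ ∧ θ) → ψ = min(1, 1 − 0.212 + 0.382) = min(1, 1.170) = 1.000
θ ∧ ((φ ∧ θ) → ψ) = min(0.806, 1.000) = 0.806
(~(φ ∧ ψ) → θ) → (θ ∧ ((φ ∧ θ) → ψ)) = min(1, 1 − 1.000 + 0.806) = min(1, 0.806) = 0.806
χ → ((~(φ ∧ ψ) → θ) → (θ ∧ ((φ ∧ θ) → ψ))) = min(1, 1 − 0.227 + 0.806) = min(1, 1.579) = 1.000
~(χ → ((~(φ ∧ ψ) → θ) → (θ ∧ ((φ ∧ θ) → ψ)))) = 1 − 1.000 = 0.000
~~(χ → ((~(φ ∧ ψ) → θ) → (θ ∧ ((φ ∧ θ) → ψ)))) = 1 − 0.000 = 1.000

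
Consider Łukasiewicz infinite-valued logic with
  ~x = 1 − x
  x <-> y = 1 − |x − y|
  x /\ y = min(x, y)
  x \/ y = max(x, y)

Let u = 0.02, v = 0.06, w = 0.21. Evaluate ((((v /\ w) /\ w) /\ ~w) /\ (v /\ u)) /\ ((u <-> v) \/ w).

0.02

v /\ w = min(0.06, 0.21) = 0.06
(v /\ w) /\ w = min(0.06, 0.21) = 0.06
~w = 1 − 0.21 = 0.79
((v /\ w) /\ w) /\ ~w = min(0.06, 0.79) = 0.06
v /\ u = min(0.06, 0.02) = 0.02
(((v /\ w) /\ w) /\ ~w) /\ (v /\ u) = min(0.06, 0.02) = 0.02
u <-> v = 1 − |0.02 − 0.06| = 1 − 0.04 = 0.96
(u <-> v) \/ w = max(0.96, 0.21) = 0.96
((((v /\ w) /\ w) /\ ~w) /\ (v /\ u)) /\ ((u <-> v) \/ w) = min(0.02, 0.96) = 0.02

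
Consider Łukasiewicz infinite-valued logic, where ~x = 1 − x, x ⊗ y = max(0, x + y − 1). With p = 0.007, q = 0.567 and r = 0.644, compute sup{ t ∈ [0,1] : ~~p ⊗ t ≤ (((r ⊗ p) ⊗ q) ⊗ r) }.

0.993

~p = 1 − 0.007 = 0.993
~~p = 1 − 0.993 = 0.007
So the left factor is ~~p = 0.007.
r ⊗ p = max(0, 0.644 + 0.007 − 1) = max(0, -0.349) = 0.000
(r ⊗ p) ⊗ q = max(0, 0.000 + 0.567 − 1) = max(0, -0.433) = 0.000
((r ⊗ p) ⊗ q) ⊗ r = max(0, 0.000 + 0.644 − 1) = max(0, -0.356) = 0.000
So the right-hand bound is ((r ⊗ p) ⊗ q) ⊗ r = 0.000.
The residuum of the Łukasiewicz t-norm gives the supremum: min(1, 1 − 0.007 + 0.000).
1 − 0.007 + 0.000 = 0.993, so t = min(1, 0.993) = 0.993.
Check: 0.007 ⊗ 0.993 = max(0, 0.000) = 0.000 ≤ 0.000.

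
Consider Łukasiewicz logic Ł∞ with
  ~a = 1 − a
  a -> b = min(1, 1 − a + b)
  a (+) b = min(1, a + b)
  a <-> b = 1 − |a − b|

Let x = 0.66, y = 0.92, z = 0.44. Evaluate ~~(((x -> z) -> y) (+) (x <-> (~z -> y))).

x -> z = min(1, 1 − 0.66 + 0.44) = min(1, 0.78) = 0.78
(x -> z) -> y = min(1, 1 − 0.78 + 0.92) = min(1, 1.14) = 1.00
~z = 1 − 0.44 = 0.56
~z -> y = min(1, 1 − 0.56 + 0.92) = min(1, 1.36) = 1.00
x <-> (~z -> y) = 1 − |0.66 − 1.00| = 1 − 0.34 = 0.66
((x -> z) -> y) (+) (x <-> (~z -> y)) = min(1, 1.00 + 0.66) = min(1, 1.66) = 1.00
~(((x -> z) -> y) (+) (x <-> (~z -> y))) = 1 − 1.00 = 0.00
~~(((x -> z) -> y) (+) (x <-> (~z -> y))) = 1 − 0.00 = 1.00

1.00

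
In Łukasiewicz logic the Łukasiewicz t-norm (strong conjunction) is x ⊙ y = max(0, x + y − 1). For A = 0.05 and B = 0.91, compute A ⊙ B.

0.00

A ⊙ B = max(0, 0.05 + 0.91 − 1) = max(0, -0.04) = 0.00
For comparison, the Gödel (minimum) t-norm min(x, y) would give 0.05.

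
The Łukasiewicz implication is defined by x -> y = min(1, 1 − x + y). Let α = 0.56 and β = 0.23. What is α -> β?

α -> β = min(1, 1 − 0.56 + 0.23) = min(1, 0.67) = 0.67
For comparison, the Gödel implication (1 if x ≤ y else y) would give 0.23.

0.67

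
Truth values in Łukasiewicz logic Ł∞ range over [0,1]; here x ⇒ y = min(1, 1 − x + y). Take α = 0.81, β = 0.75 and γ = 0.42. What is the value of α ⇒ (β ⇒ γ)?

0.86

β ⇒ γ = min(1, 1 − 0.75 + 0.42) = min(1, 0.67) = 0.67
α ⇒ (β ⇒ γ) = min(1, 1 − 0.81 + 0.67) = min(1, 0.86) = 0.86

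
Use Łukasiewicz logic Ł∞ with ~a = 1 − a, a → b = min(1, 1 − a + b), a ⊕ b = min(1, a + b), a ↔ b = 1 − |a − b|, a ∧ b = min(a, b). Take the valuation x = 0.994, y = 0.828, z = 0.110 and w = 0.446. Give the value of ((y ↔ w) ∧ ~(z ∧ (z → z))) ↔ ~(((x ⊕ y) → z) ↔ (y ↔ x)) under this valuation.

0.894

y ↔ w = 1 − |0.828 − 0.446| = 1 − 0.382 = 0.618
z → z = min(1, 1 − 0.110 + 0.110) = min(1, 1.000) = 1.000
z ∧ (z → z) = min(0.110, 1.000) = 0.110
~(z ∧ (z → z)) = 1 − 0.110 = 0.890
(y ↔ w) ∧ ~(z ∧ (z → z)) = min(0.618, 0.890) = 0.618
x ⊕ y = min(1, 0.994 + 0.828) = min(1, 1.822) = 1.000
(x ⊕ y) → z = min(1, 1 − 1.000 + 0.110) = min(1, 0.110) = 0.110
y ↔ x = 1 − |0.828 − 0.994| = 1 − 0.166 = 0.834
((x ⊕ y) → z) ↔ (y ↔ x) = 1 − |0.110 − 0.834| = 1 − 0.724 = 0.276
~(((x ⊕ y) → z) ↔ (y ↔ x)) = 1 − 0.276 = 0.724
((y ↔ w) ∧ ~(z ∧ (z → z))) ↔ ~(((x ⊕ y) → z) ↔ (y ↔ x)) = 1 − |0.618 − 0.724| = 1 − 0.106 = 0.894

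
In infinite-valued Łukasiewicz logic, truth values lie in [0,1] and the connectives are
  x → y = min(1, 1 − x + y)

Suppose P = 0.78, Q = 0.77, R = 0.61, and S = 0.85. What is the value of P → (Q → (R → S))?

1.00

R → S = min(1, 1 − 0.61 + 0.85) = min(1, 1.24) = 1.00
Q → (R → S) = min(1, 1 − 0.77 + 1.00) = min(1, 1.23) = 1.00
P → (Q → (R → S)) = min(1, 1 − 0.78 + 1.00) = min(1, 1.22) = 1.00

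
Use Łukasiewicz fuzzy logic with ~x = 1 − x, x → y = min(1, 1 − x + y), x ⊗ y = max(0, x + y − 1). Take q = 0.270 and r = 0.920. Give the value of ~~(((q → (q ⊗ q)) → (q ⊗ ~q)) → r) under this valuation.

1.000

q ⊗ q = max(0, 0.270 + 0.270 − 1) = max(0, -0.460) = 0.000
q → (q ⊗ q) = min(1, 1 − 0.270 + 0.000) = min(1, 0.730) = 0.730
~q = 1 − 0.270 = 0.730
q ⊗ ~q = max(0, 0.270 + 0.730 − 1) = max(0, 0.000) = 0.000
(q → (q ⊗ q)) → (q ⊗ ~q) = min(1, 1 − 0.730 + 0.000) = min(1, 0.270) = 0.270
((q → (q ⊗ q)) → (q ⊗ ~q)) → r = min(1, 1 − 0.270 + 0.920) = min(1, 1.650) = 1.000
~(((q → (q ⊗ q)) → (q ⊗ ~q)) → r) = 1 − 1.000 = 0.000
~~(((q → (q ⊗ q)) → (q ⊗ ~q)) → r) = 1 − 0.000 = 1.000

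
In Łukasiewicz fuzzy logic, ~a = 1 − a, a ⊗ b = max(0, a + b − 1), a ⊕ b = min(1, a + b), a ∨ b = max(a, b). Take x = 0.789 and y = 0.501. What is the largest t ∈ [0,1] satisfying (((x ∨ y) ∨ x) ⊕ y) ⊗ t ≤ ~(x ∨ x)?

x ∨ y = max(0.789, 0.501) = 0.789
(x ∨ y) ∨ x = max(0.789, 0.789) = 0.789
((x ∨ y) ∨ x) ⊕ y = min(1, 0.789 + 0.501) = min(1, 1.290) = 1.000
So the left factor is ((x ∨ y) ∨ x) ⊕ y = 1.000.
x ∨ x = max(0.789, 0.789) = 0.789
~(x ∨ x) = 1 − 0.789 = 0.211
So the right-hand bound is ~(x ∨ x) = 0.211.
The residuum of the Łukasiewicz t-norm gives the supremum: min(1, 1 − 1.000 + 0.211).
1 − 1.000 + 0.211 = 0.211, so t = min(1, 0.211) = 0.211.
Check: 1.000 ⊗ 0.211 = max(0, 0.211) = 0.211 ≤ 0.211.

0.211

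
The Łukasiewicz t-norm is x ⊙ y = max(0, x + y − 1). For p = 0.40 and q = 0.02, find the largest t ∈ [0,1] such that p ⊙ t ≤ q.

0.62

The residuum of the Łukasiewicz t-norm gives the supremum: min(1, 1 − 0.40 + 0.02).
1 − 0.40 + 0.02 = 0.62, so t = min(1, 0.62) = 0.62.
Check: 0.40 ⊙ 0.62 = max(0, 0.02) = 0.02 ≤ 0.02.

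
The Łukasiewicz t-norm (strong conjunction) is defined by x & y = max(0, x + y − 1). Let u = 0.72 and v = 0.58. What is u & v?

u & v = max(0, 0.72 + 0.58 − 1) = max(0, 0.30) = 0.30
For comparison, the Gödel (minimum) t-norm min(x, y) would give 0.58.

0.30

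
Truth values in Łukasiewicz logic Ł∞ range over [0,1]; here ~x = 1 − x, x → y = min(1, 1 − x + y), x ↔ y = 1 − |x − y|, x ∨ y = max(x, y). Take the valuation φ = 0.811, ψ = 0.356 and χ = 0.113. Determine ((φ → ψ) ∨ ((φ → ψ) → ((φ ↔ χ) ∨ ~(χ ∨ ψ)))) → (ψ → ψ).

φ → ψ = min(1, 1 − 0.811 + 0.356) = min(1, 0.545) = 0.545
φ ↔ χ = 1 − |0.811 − 0.113| = 1 − 0.698 = 0.302
χ ∨ ψ = max(0.113, 0.356) = 0.356
~(χ ∨ ψ) = 1 − 0.356 = 0.644
(φ ↔ χ) ∨ ~(χ ∨ ψ) = max(0.302, 0.644) = 0.644
(φ → ψ) → ((φ ↔ χ) ∨ ~(χ ∨ ψ)) = min(1, 1 − 0.545 + 0.644) = min(1, 1.099) = 1.000
(φ → ψ) ∨ ((φ → ψ) → ((φ ↔ χ) ∨ ~(χ ∨ ψ))) = max(0.545, 1.000) = 1.000
ψ → ψ = min(1, 1 − 0.356 + 0.356) = min(1, 1.000) = 1.000
((φ → ψ) ∨ ((φ → ψ) → ((φ ↔ χ) ∨ ~(χ ∨ ψ)))) → (ψ → ψ) = min(1, 1 − 1.000 + 1.000) = min(1, 1.000) = 1.000

1.000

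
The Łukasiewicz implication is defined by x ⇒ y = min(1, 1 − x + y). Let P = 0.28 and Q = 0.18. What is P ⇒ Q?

0.90

P ⇒ Q = min(1, 1 − 0.28 + 0.18) = min(1, 0.90) = 0.90
For comparison, the Gödel implication (1 if x ≤ y else y) would give 0.18.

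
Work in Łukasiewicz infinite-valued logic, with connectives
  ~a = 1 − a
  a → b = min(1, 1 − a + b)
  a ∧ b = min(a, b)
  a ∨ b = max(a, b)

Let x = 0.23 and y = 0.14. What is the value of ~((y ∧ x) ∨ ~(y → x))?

y ∧ x = min(0.14, 0.23) = 0.14
y → x = min(1, 1 − 0.14 + 0.23) = min(1, 1.09) = 1.00
~(y → x) = 1 − 1.00 = 0.00
(y ∧ x) ∨ ~(y → x) = max(0.14, 0.00) = 0.14
~((y ∧ x) ∨ ~(y → x)) = 1 − 0.14 = 0.86

0.86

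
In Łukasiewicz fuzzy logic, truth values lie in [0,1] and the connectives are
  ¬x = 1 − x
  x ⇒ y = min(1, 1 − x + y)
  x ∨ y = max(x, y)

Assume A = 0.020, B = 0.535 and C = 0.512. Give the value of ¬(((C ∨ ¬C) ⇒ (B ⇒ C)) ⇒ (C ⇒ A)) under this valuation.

0.492

¬C = 1 − 0.512 = 0.488
C ∨ ¬C = max(0.512, 0.488) = 0.512
B ⇒ C = min(1, 1 − 0.535 + 0.512) = min(1, 0.977) = 0.977
(C ∨ ¬C) ⇒ (B ⇒ C) = min(1, 1 − 0.512 + 0.977) = min(1, 1.465) = 1.000
C ⇒ A = min(1, 1 − 0.512 + 0.020) = min(1, 0.508) = 0.508
((C ∨ ¬C) ⇒ (B ⇒ C)) ⇒ (C ⇒ A) = min(1, 1 − 1.000 + 0.508) = min(1, 0.508) = 0.508
¬(((C ∨ ¬C) ⇒ (B ⇒ C)) ⇒ (C ⇒ A)) = 1 − 0.508 = 0.492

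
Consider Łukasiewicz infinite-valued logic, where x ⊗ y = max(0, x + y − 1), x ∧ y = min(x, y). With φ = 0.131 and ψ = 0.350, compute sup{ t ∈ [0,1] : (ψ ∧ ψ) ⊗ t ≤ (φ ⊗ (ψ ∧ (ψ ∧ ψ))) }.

ψ ∧ ψ = min(0.350, 0.350) = 0.350
So the left factor is ψ ∧ ψ = 0.350.
ψ ∧ (ψ ∧ ψ) = min(0.350, 0.350) = 0.350
φ ⊗ (ψ ∧ (ψ ∧ ψ)) = max(0, 0.131 + 0.350 − 1) = max(0, -0.519) = 0.000
So the right-hand bound is φ ⊗ (ψ ∧ (ψ ∧ ψ)) = 0.000.
The residuum of the Łukasiewicz t-norm gives the supremum: min(1, 1 − 0.350 + 0.000).
1 − 0.350 + 0.000 = 0.650, so t = min(1, 0.650) = 0.650.
Check: 0.350 ⊗ 0.650 = max(0, 0.000) = 0.000 ≤ 0.000.

0.650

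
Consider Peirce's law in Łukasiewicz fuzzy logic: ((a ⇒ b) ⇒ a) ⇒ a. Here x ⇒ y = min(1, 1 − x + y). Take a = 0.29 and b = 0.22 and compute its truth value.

a ⇒ b = min(1, 1 − 0.29 + 0.22) = min(1, 0.93) = 0.93
(a ⇒ b) ⇒ a = min(1, 1 − 0.93 + 0.29) = min(1, 0.36) = 0.36
((a ⇒ b) ⇒ a) ⇒ a = min(1, 1 − 0.36 + 0.29) = min(1, 0.93) = 0.93
(The value 0.93 < 1 shows this instance is not satisfied; not a Ł∞-tautology in general.)

0.93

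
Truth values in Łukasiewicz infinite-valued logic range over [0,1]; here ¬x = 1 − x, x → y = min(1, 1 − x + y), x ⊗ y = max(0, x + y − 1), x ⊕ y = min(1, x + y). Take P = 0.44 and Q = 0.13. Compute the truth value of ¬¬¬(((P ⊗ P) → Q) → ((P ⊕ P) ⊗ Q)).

P ⊗ P = max(0, 0.44 + 0.44 − 1) = max(0, -0.12) = 0.00
(P ⊗ P) → Q = min(1, 1 − 0.00 + 0.13) = min(1, 1.13) = 1.00
P ⊕ P = min(1, 0.44 + 0.44) = min(1, 0.88) = 0.88
(P ⊕ P) ⊗ Q = max(0, 0.88 + 0.13 − 1) = max(0, 0.01) = 0.01
((P ⊗ P) → Q) → ((P ⊕ P) ⊗ Q) = min(1, 1 − 1.00 + 0.01) = min(1, 0.01) = 0.01
¬(((P ⊗ P) → Q) → ((P ⊕ P) ⊗ Q)) = 1 − 0.01 = 0.99
¬¬(((P ⊗ P) → Q) → ((P ⊕ P) ⊗ Q)) = 1 − 0.99 = 0.01
¬¬¬(((P ⊗ P) → Q) → ((P ⊕ P) ⊗ Q)) = 1 − 0.01 = 0.99

0.99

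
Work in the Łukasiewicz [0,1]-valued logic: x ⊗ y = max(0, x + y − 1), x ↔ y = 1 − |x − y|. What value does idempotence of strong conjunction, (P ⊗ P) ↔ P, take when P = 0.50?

P ⊗ P = max(0, 0.50 + 0.50 − 1) = max(0, 0.00) = 0.00
(P ⊗ P) ↔ P = 1 − |0.00 − 0.50| = 1 − 0.50 = 0.50
(The value 0.50 < 1 shows this instance is not satisfied; fails in Ł∞ since a ⊗ a = max(0, 2a−1) ≠ a in general.)

0.50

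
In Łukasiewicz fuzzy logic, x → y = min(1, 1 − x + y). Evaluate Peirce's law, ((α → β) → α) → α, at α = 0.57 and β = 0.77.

1.00

α → β = min(1, 1 − 0.57 + 0.77) = min(1, 1.20) = 1.00
(α → β) → α = min(1, 1 − 1.00 + 0.57) = min(1, 0.57) = 0.57
((α → β) → α) → α = min(1, 1 − 0.57 + 0.57) = min(1, 1.00) = 1.00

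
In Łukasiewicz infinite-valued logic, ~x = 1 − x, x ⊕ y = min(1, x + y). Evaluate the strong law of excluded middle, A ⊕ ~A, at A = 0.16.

~A = 1 − 0.16 = 0.84
A ⊕ ~A = min(1, 0.16 + 0.84) = min(1, 1.00) = 1.00
(As expected: always 1 in Ł∞ since a ⊕ (1−a) = 1.)

1.00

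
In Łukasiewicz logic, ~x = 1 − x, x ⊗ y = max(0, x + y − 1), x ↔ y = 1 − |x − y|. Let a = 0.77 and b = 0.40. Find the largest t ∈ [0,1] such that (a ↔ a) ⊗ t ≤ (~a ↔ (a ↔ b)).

0.60

a ↔ a = 1 − |0.77 − 0.77| = 1 − 0.00 = 1.00
So the left factor is a ↔ a = 1.00.
~a = 1 − 0.77 = 0.23
a ↔ b = 1 − |0.77 − 0.40| = 1 − 0.37 = 0.63
~a ↔ (a ↔ b) = 1 − |0.23 − 0.63| = 1 − 0.40 = 0.60
So the right-hand bound is ~a ↔ (a ↔ b) = 0.60.
The residuum of the Łukasiewicz t-norm gives the supremum: min(1, 1 − 1.00 + 0.60).
1 − 1.00 + 0.60 = 0.60, so t = min(1, 0.60) = 0.60.
Check: 1.00 ⊗ 0.60 = max(0, 0.60) = 0.60 ≤ 0.60.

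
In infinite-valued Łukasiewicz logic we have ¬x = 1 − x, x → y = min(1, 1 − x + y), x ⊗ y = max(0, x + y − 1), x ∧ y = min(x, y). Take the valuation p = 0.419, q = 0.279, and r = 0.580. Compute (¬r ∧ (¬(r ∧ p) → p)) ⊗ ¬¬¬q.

0.141

¬r = 1 − 0.580 = 0.420
r ∧ p = min(0.580, 0.419) = 0.419
¬(r ∧ p) = 1 − 0.419 = 0.581
¬(r ∧ p) → p = min(1, 1 − 0.581 + 0.419) = min(1, 0.838) = 0.838
¬r ∧ (¬(r ∧ p) → p) = min(0.420, 0.838) = 0.420
¬q = 1 − 0.279 = 0.721
¬¬q = 1 − 0.721 = 0.279
¬¬¬q = 1 − 0.279 = 0.721
(¬r ∧ (¬(r ∧ p) → p)) ⊗ ¬¬¬q = max(0, 0.420 + 0.721 − 1) = max(0, 0.141) = 0.141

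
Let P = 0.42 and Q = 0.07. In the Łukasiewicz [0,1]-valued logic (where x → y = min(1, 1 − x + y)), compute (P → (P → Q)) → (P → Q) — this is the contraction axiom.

0.65

P → Q = min(1, 1 − 0.42 + 0.07) = min(1, 0.65) = 0.65
P → (P → Q) = min(1, 1 − 0.42 + 0.65) = min(1, 1.23) = 1.00
(P → (P → Q)) → (P → Q) = min(1, 1 − 1.00 + 0.65) = min(1, 0.65) = 0.65
(The value 0.65 < 1 shows this instance is not satisfied; fails in Ł∞ (the t-norm is not idempotent).)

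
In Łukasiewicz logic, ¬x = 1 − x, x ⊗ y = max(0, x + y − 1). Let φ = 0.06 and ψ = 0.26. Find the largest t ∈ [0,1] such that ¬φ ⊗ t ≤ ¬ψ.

0.80

¬φ = 1 − 0.06 = 0.94
So the left factor is ¬φ = 0.94.
¬ψ = 1 − 0.26 = 0.74
So the right-hand bound is ¬ψ = 0.74.
The residuum of the Łukasiewicz t-norm gives the supremum: min(1, 1 − 0.94 + 0.74).
1 − 0.94 + 0.74 = 0.80, so t = min(1, 0.80) = 0.80.
Check: 0.94 ⊗ 0.80 = max(0, 0.74) = 0.74 ≤ 0.74.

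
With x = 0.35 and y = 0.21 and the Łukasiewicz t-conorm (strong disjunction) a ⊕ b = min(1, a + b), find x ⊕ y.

x ⊕ y = min(1, 0.35 + 0.21) = min(1, 0.56) = 0.56
For comparison, the Gödel t-conorm max(a, b) would give 0.35.

0.56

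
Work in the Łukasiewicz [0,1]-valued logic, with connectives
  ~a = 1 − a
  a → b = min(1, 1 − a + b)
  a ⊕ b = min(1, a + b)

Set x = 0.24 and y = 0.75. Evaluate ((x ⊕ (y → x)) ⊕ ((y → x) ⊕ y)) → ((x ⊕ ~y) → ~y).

0.76

y → x = min(1, 1 − 0.75 + 0.24) = min(1, 0.49) = 0.49
x ⊕ (y → x) = min(1, 0.24 + 0.49) = min(1, 0.73) = 0.73
(y → x) ⊕ y = min(1, 0.49 + 0.75) = min(1, 1.24) = 1.00
(x ⊕ (y → x)) ⊕ ((y → x) ⊕ y) = min(1, 0.73 + 1.00) = min(1, 1.73) = 1.00
~y = 1 − 0.75 = 0.25
x ⊕ ~y = min(1, 0.24 + 0.25) = min(1, 0.49) = 0.49
(x ⊕ ~y) → ~y = min(1, 1 − 0.49 + 0.25) = min(1, 0.76) = 0.76
((x ⊕ (y → x)) ⊕ ((y → x) ⊕ y)) → ((x ⊕ ~y) → ~y) = min(1, 1 − 1.00 + 0.76) = min(1, 0.76) = 0.76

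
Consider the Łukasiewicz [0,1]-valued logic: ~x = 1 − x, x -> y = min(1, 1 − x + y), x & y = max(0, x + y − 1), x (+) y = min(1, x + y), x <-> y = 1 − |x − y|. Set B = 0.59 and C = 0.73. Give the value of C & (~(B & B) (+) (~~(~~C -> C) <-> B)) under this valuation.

B & B = max(0, 0.59 + 0.59 − 1) = max(0, 0.18) = 0.18
~(B & B) = 1 − 0.18 = 0.82
~C = 1 − 0.73 = 0.27
~~C = 1 − 0.27 = 0.73
~~C -> C = min(1, 1 − 0.73 + 0.73) = min(1, 1.00) = 1.00
~(~~C -> C) = 1 − 1.00 = 0.00
~~(~~C -> C) = 1 − 0.00 = 1.00
~~(~~C -> C) <-> B = 1 − |1.00 − 0.59| = 1 − 0.41 = 0.59
~(B & B) (+) (~~(~~C -> C) <-> B) = min(1, 0.82 + 0.59) = min(1, 1.41) = 1.00
C & (~(B & B) (+) (~~(~~C -> C) <-> B)) = max(0, 0.73 + 1.00 − 1) = max(0, 0.73) = 0.73

0.73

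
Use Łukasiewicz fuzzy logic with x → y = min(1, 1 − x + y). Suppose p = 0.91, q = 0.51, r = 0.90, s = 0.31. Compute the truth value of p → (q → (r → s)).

r → s = min(1, 1 − 0.90 + 0.31) = min(1, 0.41) = 0.41
q → (r → s) = min(1, 1 − 0.51 + 0.41) = min(1, 0.90) = 0.90
p → (q → (r → s)) = min(1, 1 − 0.91 + 0.90) = min(1, 0.99) = 0.99

0.99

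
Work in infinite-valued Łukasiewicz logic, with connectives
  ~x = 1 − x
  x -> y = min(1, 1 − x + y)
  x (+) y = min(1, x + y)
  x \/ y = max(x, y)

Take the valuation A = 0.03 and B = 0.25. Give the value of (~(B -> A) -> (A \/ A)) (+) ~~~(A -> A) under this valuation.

0.81

B -> A = min(1, 1 − 0.25 + 0.03) = min(1, 0.78) = 0.78
~(B -> A) = 1 − 0.78 = 0.22
A \/ A = max(0.03, 0.03) = 0.03
~(B -> A) -> (A \/ A) = min(1, 1 − 0.22 + 0.03) = min(1, 0.81) = 0.81
A -> A = min(1, 1 − 0.03 + 0.03) = min(1, 1.00) = 1.00
~(A -> A) = 1 − 1.00 = 0.00
~~(A -> A) = 1 − 0.00 = 1.00
~~~(A -> A) = 1 − 1.00 = 0.00
(~(B -> A) -> (A \/ A)) (+) ~~~(A -> A) = min(1, 0.81 + 0.00) = min(1, 0.81) = 0.81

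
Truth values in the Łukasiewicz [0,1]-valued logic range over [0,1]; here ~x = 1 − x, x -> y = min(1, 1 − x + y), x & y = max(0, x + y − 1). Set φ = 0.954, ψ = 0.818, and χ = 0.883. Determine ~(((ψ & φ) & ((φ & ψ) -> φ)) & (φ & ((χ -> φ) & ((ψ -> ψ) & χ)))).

ψ & φ = max(0, 0.818 + 0.954 − 1) = max(0, 0.772) = 0.772
φ & ψ = max(0, 0.954 + 0.818 − 1) = max(0, 0.772) = 0.772
(φ & ψ) -> φ = min(1, 1 − 0.772 + 0.954) = min(1, 1.182) = 1.000
(ψ & φ) & ((φ & ψ) -> φ) = max(0, 0.772 + 1.000 − 1) = max(0, 0.772) = 0.772
χ -> φ = min(1, 1 − 0.883 + 0.954) = min(1, 1.071) = 1.000
ψ -> ψ = min(1, 1 − 0.818 + 0.818) = min(1, 1.000) = 1.000
(ψ -> ψ) & χ = max(0, 1.000 + 0.883 − 1) = max(0, 0.883) = 0.883
(χ -> φ) & ((ψ -> ψ) & χ) = max(0, 1.000 + 0.883 − 1) = max(0, 0.883) = 0.883
φ & ((χ -> φ) & ((ψ -> ψ) & χ)) = max(0, 0.954 + 0.883 − 1) = max(0, 0.837) = 0.837
((ψ & φ) & ((φ & ψ) -> φ)) & (φ & ((χ -> φ) & ((ψ -> ψ) & χ))) = max(0, 0.772 + 0.837 − 1) = max(0, 0.609) = 0.609
~(((ψ & φ) & ((φ & ψ) -> φ)) & (φ & ((χ -> φ) & ((ψ -> ψ) & χ)))) = 1 − 0.609 = 0.391

0.391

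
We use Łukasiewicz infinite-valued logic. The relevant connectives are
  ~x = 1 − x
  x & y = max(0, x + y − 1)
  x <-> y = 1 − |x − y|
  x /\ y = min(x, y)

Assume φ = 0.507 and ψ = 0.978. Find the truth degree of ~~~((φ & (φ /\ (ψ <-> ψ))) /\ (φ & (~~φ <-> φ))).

ψ <-> ψ = 1 − |0.978 − 0.978| = 1 − 0.000 = 1.000
φ /\ (ψ <-> ψ) = min(0.507, 1.000) = 0.507
φ & (φ /\ (ψ <-> ψ)) = max(0, 0.507 + 0.507 − 1) = max(0, 0.014) = 0.014
~φ = 1 − 0.507 = 0.493
~~φ = 1 − 0.493 = 0.507
~~φ <-> φ = 1 − |0.507 − 0.507| = 1 − 0.000 = 1.000
φ & (~~φ <-> φ) = max(0, 0.507 + 1.000 − 1) = max(0, 0.507) = 0.507
(φ & (φ /\ (ψ <-> ψ))) /\ (φ & (~~φ <-> φ)) = min(0.014, 0.507) = 0.014
~((φ & (φ /\ (ψ <-> ψ))) /\ (φ & (~~φ <-> φ))) = 1 − 0.014 = 0.986
~~((φ & (φ /\ (ψ <-> ψ))) /\ (φ & (~~φ <-> φ))) = 1 − 0.986 = 0.014
~~~((φ & (φ /\ (ψ <-> ψ))) /\ (φ & (~~φ <-> φ))) = 1 − 0.014 = 0.986

0.986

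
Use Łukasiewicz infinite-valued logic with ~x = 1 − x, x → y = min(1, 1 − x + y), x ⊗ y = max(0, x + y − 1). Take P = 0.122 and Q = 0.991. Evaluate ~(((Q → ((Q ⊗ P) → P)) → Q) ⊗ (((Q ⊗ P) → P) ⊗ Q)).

0.018

Q ⊗ P = max(0, 0.991 + 0.122 − 1) = max(0, 0.113) = 0.113
(Q ⊗ P) → P = min(1, 1 − 0.113 + 0.122) = min(1, 1.009) = 1.000
Q → ((Q ⊗ P) → P) = min(1, 1 − 0.991 + 1.000) = min(1, 1.009) = 1.000
(Q → ((Q ⊗ P) → P)) → Q = min(1, 1 − 1.000 + 0.991) = min(1, 0.991) = 0.991
((Q ⊗ P) → P) ⊗ Q = max(0, 1.000 + 0.991 − 1) = max(0, 0.991) = 0.991
((Q → ((Q ⊗ P) → P)) → Q) ⊗ (((Q ⊗ P) → P) ⊗ Q) = max(0, 0.991 + 0.991 − 1) = max(0, 0.982) = 0.982
~(((Q → ((Q ⊗ P) → P)) → Q) ⊗ (((Q ⊗ P) → P) ⊗ Q)) = 1 − 0.982 = 0.018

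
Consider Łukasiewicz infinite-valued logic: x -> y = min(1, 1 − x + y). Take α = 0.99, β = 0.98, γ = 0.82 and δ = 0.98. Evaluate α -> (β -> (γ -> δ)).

1.00

γ -> δ = min(1, 1 − 0.82 + 0.98) = min(1, 1.16) = 1.00
β -> (γ -> δ) = min(1, 1 − 0.98 + 1.00) = min(1, 1.02) = 1.00
α -> (β -> (γ -> δ)) = min(1, 1 − 0.99 + 1.00) = min(1, 1.01) = 1.00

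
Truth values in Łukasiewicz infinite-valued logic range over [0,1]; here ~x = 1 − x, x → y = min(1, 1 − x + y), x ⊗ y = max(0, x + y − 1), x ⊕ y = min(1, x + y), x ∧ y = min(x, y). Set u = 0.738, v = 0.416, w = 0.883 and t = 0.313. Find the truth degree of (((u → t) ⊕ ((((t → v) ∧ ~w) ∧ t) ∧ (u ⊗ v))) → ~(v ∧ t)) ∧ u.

u → t = min(1, 1 − 0.738 + 0.313) = min(1, 0.575) = 0.575
t → v = min(1, 1 − 0.313 + 0.416) = min(1, 1.103) = 1.000
~w = 1 − 0.883 = 0.117
(t → v) ∧ ~w = min(1.000, 0.117) = 0.117
((t → v) ∧ ~w) ∧ t = min(0.117, 0.313) = 0.117
u ⊗ v = max(0, 0.738 + 0.416 − 1) = max(0, 0.154) = 0.154
(((t → v) ∧ ~w) ∧ t) ∧ (u ⊗ v) = min(0.117, 0.154) = 0.117
(u → t) ⊕ ((((t → v) ∧ ~w) ∧ t) ∧ (u ⊗ v)) = min(1, 0.575 + 0.117) = min(1, 0.692) = 0.692
v ∧ t = min(0.416, 0.313) = 0.313
~(v ∧ t) = 1 − 0.313 = 0.687
((u → t) ⊕ ((((t → v) ∧ ~w) ∧ t) ∧ (u ⊗ v))) → ~(v ∧ t) = min(1, 1 − 0.692 + 0.687) = min(1, 0.995) = 0.995
(((u → t) ⊕ ((((t → v) ∧ ~w) ∧ t) ∧ (u ⊗ v))) → ~(v ∧ t)) ∧ u = min(0.995, 0.738) = 0.738

0.738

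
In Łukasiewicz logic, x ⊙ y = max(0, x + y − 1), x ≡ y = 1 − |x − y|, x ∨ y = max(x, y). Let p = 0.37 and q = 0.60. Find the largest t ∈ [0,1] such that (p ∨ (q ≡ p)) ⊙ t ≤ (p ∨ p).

0.60

q ≡ p = 1 − |0.60 − 0.37| = 1 − 0.23 = 0.77
p ∨ (q ≡ p) = max(0.37, 0.77) = 0.77
So the left factor is p ∨ (q ≡ p) = 0.77.
p ∨ p = max(0.37, 0.37) = 0.37
So the right-hand bound is p ∨ p = 0.37.
The residuum of the Łukasiewicz t-norm gives the supremum: min(1, 1 − 0.77 + 0.37).
1 − 0.77 + 0.37 = 0.60, so t = min(1, 0.60) = 0.60.
Check: 0.77 ⊙ 0.60 = max(0, 0.37) = 0.37 ≤ 0.37.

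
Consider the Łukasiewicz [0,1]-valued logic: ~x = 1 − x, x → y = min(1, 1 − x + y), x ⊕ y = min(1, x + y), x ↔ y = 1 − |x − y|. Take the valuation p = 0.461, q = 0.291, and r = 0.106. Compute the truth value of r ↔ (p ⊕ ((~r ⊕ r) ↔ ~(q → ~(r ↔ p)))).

0.645

~r = 1 − 0.106 = 0.894
~r ⊕ r = min(1, 0.894 + 0.106) = min(1, 1.000) = 1.000
r ↔ p = 1 − |0.106 − 0.461| = 1 − 0.355 = 0.645
~(r ↔ p) = 1 − 0.645 = 0.355
q → ~(r ↔ p) = min(1, 1 − 0.291 + 0.355) = min(1, 1.064) = 1.000
~(q → ~(r ↔ p)) = 1 − 1.000 = 0.000
(~r ⊕ r) ↔ ~(q → ~(r ↔ p)) = 1 − |1.000 − 0.000| = 1 − 1.000 = 0.000
p ⊕ ((~r ⊕ r) ↔ ~(q → ~(r ↔ p))) = min(1, 0.461 + 0.000) = min(1, 0.461) = 0.461
r ↔ (p ⊕ ((~r ⊕ r) ↔ ~(q → ~(r ↔ p)))) = 1 − |0.106 − 0.461| = 1 − 0.355 = 0.645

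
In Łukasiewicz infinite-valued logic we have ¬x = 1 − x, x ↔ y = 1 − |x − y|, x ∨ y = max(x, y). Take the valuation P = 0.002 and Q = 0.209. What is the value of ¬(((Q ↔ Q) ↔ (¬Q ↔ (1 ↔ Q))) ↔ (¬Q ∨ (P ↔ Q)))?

0.375

Q ↔ Q = 1 − |0.209 − 0.209| = 1 − 0.000 = 1.000
¬Q = 1 − 0.209 = 0.791
1 ↔ Q = 1 − |1.000 − 0.209| = 1 − 0.791 = 0.209
¬Q ↔ (1 ↔ Q) = 1 − |0.791 − 0.209| = 1 − 0.582 = 0.418
(Q ↔ Q) ↔ (¬Q ↔ (1 ↔ Q)) = 1 − |1.000 − 0.418| = 1 − 0.582 = 0.418
P ↔ Q = 1 − |0.002 − 0.209| = 1 − 0.207 = 0.793
¬Q ∨ (P ↔ Q) = max(0.791, 0.793) = 0.793
((Q ↔ Q) ↔ (¬Q ↔ (1 ↔ Q))) ↔ (¬Q ∨ (P ↔ Q)) = 1 − |0.418 − 0.793| = 1 − 0.375 = 0.625
¬(((Q ↔ Q) ↔ (¬Q ↔ (1 ↔ Q))) ↔ (¬Q ∨ (P ↔ Q))) = 1 − 0.625 = 0.375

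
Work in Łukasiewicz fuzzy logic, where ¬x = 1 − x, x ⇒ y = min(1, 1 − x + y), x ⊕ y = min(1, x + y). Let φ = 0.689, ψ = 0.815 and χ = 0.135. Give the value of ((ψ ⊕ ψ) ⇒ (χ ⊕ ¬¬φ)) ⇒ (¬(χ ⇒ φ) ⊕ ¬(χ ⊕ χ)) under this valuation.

0.906

ψ ⊕ ψ = min(1, 0.815 + 0.815) = min(1, 1.630) = 1.000
¬φ = 1 − 0.689 = 0.311
¬¬φ = 1 − 0.311 = 0.689
χ ⊕ ¬¬φ = min(1, 0.135 + 0.689) = min(1, 0.824) = 0.824
(ψ ⊕ ψ) ⇒ (χ ⊕ ¬¬φ) = min(1, 1 − 1.000 + 0.824) = min(1, 0.824) = 0.824
χ ⇒ φ = min(1, 1 − 0.135 + 0.689) = min(1, 1.554) = 1.000
¬(χ ⇒ φ) = 1 − 1.000 = 0.000
χ ⊕ χ = min(1, 0.135 + 0.135) = min(1, 0.270) = 0.270
¬(χ ⊕ χ) = 1 − 0.270 = 0.730
¬(χ ⇒ φ) ⊕ ¬(χ ⊕ χ) = min(1, 0.000 + 0.730) = min(1, 0.730) = 0.730
((ψ ⊕ ψ) ⇒ (χ ⊕ ¬¬φ)) ⇒ (¬(χ ⇒ φ) ⊕ ¬(χ ⊕ χ)) = min(1, 1 − 0.824 + 0.730) = min(1, 0.906) = 0.906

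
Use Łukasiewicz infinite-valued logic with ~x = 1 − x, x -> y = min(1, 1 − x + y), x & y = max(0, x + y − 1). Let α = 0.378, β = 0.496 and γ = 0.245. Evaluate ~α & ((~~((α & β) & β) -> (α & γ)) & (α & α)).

0.000

~α = 1 − 0.378 = 0.622
α & β = max(0, 0.378 + 0.496 − 1) = max(0, -0.126) = 0.000
(α & β) & β = max(0, 0.000 + 0.496 − 1) = max(0, -0.504) = 0.000
~((α & β) & β) = 1 − 0.000 = 1.000
~~((α & β) & β) = 1 − 1.000 = 0.000
α & γ = max(0, 0.378 + 0.245 − 1) = max(0, -0.377) = 0.000
~~((α & β) & β) -> (α & γ) = min(1, 1 − 0.000 + 0.000) = min(1, 1.000) = 1.000
α & α = max(0, 0.378 + 0.378 − 1) = max(0, -0.244) = 0.000
(~~((α & β) & β) -> (α & γ)) & (α & α) = max(0, 1.000 + 0.000 − 1) = max(0, 0.000) = 0.000
~α & ((~~((α & β) & β) -> (α & γ)) & (α & α)) = max(0, 0.622 + 0.000 − 1) = max(0, -0.378) = 0.000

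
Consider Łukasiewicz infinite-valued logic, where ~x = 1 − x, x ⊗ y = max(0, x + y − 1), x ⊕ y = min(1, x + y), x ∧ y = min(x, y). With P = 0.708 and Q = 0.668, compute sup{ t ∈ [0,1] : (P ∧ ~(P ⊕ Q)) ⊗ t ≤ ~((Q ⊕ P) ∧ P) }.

1.000

P ⊕ Q = min(1, 0.708 + 0.668) = min(1, 1.376) = 1.000
~(P ⊕ Q) = 1 − 1.000 = 0.000
P ∧ ~(P ⊕ Q) = min(0.708, 0.000) = 0.000
So the left factor is P ∧ ~(P ⊕ Q) = 0.000.
Q ⊕ P = min(1, 0.668 + 0.708) = min(1, 1.376) = 1.000
(Q ⊕ P) ∧ P = min(1.000, 0.708) = 0.708
~((Q ⊕ P) ∧ P) = 1 − 0.708 = 0.292
So the right-hand bound is ~((Q ⊕ P) ∧ P) = 0.292.
The residuum of the Łukasiewicz t-norm gives the supremum: min(1, 1 − 0.000 + 0.292).
1 − 0.000 + 0.292 = 1.292, so t = min(1, 1.292) = 1.000.
Check: 0.000 ⊗ 1.000 = max(0, 0.000) = 0.000 ≤ 0.292.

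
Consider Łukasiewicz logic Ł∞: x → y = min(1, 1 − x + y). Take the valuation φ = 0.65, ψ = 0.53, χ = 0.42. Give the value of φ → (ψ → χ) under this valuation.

ψ → χ = min(1, 1 − 0.53 + 0.42) = min(1, 0.89) = 0.89
φ → (ψ → χ) = min(1, 1 − 0.65 + 0.89) = min(1, 1.24) = 1.00

1.00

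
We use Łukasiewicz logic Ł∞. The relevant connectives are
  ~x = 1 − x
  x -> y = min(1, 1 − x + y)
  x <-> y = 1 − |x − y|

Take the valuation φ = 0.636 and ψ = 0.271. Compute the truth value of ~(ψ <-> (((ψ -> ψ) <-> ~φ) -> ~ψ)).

ψ -> ψ = min(1, 1 − 0.271 + 0.271) = min(1, 1.000) = 1.000
~φ = 1 − 0.636 = 0.364
(ψ -> ψ) <-> ~φ = 1 − |1.000 − 0.364| = 1 − 0.636 = 0.364
~ψ = 1 − 0.271 = 0.729
((ψ -> ψ) <-> ~φ) -> ~ψ = min(1, 1 − 0.364 + 0.729) = min(1, 1.365) = 1.000
ψ <-> (((ψ -> ψ) <-> ~φ) -> ~ψ) = 1 − |0.271 − 1.000| = 1 − 0.729 = 0.271
~(ψ <-> (((ψ -> ψ) <-> ~φ) -> ~ψ)) = 1 − 0.271 = 0.729

0.729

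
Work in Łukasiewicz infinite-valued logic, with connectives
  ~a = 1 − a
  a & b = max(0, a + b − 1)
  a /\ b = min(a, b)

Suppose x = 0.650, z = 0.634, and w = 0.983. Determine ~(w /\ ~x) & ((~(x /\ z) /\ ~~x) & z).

0.000

~x = 1 − 0.650 = 0.350
w /\ ~x = min(0.983, 0.350) = 0.350
~(w /\ ~x) = 1 − 0.350 = 0.650
x /\ z = min(0.650, 0.634) = 0.634
~(x /\ z) = 1 − 0.634 = 0.366
~~x = 1 − 0.350 = 0.650
~(x /\ z) /\ ~~x = min(0.366, 0.650) = 0.366
(~(x /\ z) /\ ~~x) & z = max(0, 0.366 + 0.634 − 1) = max(0, 0.000) = 0.000
~(w /\ ~x) & ((~(x /\ z) /\ ~~x) & z) = max(0, 0.650 + 0.000 − 1) = max(0, -0.350) = 0.000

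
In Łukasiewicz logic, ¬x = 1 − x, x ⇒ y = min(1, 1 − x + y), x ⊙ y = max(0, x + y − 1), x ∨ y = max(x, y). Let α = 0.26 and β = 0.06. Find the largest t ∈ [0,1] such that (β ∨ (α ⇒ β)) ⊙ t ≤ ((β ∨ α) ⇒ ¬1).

0.94

α ⇒ β = min(1, 1 − 0.26 + 0.06) = min(1, 0.80) = 0.80
β ∨ (α ⇒ β) = max(0.06, 0.80) = 0.80
So the left factor is β ∨ (α ⇒ β) = 0.80.
β ∨ α = max(0.06, 0.26) = 0.26
¬1 = 1 − 1.00 = 0.00
(β ∨ α) ⇒ ¬1 = min(1, 1 − 0.26 + 0.00) = min(1, 0.74) = 0.74
So the right-hand bound is (β ∨ α) ⇒ ¬1 = 0.74.
The residuum of the Łukasiewicz t-norm gives the supremum: min(1, 1 − 0.80 + 0.74).
1 − 0.80 + 0.74 = 0.94, so t = min(1, 0.94) = 0.94.
Check: 0.80 ⊙ 0.94 = max(0, 0.74) = 0.74 ≤ 0.74.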